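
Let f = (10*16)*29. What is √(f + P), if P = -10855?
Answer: I*√6215 ≈ 78.835*I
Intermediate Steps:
f = 4640 (f = 160*29 = 4640)
√(f + P) = √(4640 - 10855) = √(-6215) = I*√6215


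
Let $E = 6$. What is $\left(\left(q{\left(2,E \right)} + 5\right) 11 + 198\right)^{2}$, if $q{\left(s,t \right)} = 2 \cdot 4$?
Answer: $116281$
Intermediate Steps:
$q{\left(s,t \right)} = 8$
$\left(\left(q{\left(2,E \right)} + 5\right) 11 + 198\right)^{2} = \left(\left(8 + 5\right) 11 + 198\right)^{2} = \left(13 \cdot 11 + 198\right)^{2} = \left(143 + 198\right)^{2} = 341^{2} = 116281$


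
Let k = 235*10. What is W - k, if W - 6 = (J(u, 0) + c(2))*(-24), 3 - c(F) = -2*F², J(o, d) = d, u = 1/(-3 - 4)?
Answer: -2608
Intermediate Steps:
k = 2350
u = -⅐ (u = 1/(-7) = -⅐ ≈ -0.14286)
c(F) = 3 + 2*F² (c(F) = 3 - (-2)*F² = 3 + 2*F²)
W = -258 (W = 6 + (0 + (3 + 2*2²))*(-24) = 6 + (0 + (3 + 2*4))*(-24) = 6 + (0 + (3 + 8))*(-24) = 6 + (0 + 11)*(-24) = 6 + 11*(-24) = 6 - 264 = -258)
W - k = -258 - 1*2350 = -258 - 2350 = -2608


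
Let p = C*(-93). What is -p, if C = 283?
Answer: 26319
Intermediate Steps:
p = -26319 (p = 283*(-93) = -26319)
-p = -1*(-26319) = 26319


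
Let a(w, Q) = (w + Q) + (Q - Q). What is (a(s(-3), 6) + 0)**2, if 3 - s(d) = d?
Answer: 144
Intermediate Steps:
s(d) = 3 - d
a(w, Q) = Q + w (a(w, Q) = (Q + w) + 0 = Q + w)
(a(s(-3), 6) + 0)**2 = ((6 + (3 - 1*(-3))) + 0)**2 = ((6 + (3 + 3)) + 0)**2 = ((6 + 6) + 0)**2 = (12 + 0)**2 = 12**2 = 144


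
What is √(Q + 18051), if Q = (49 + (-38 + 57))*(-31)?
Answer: √15943 ≈ 126.27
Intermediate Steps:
Q = -2108 (Q = (49 + 19)*(-31) = 68*(-31) = -2108)
√(Q + 18051) = √(-2108 + 18051) = √15943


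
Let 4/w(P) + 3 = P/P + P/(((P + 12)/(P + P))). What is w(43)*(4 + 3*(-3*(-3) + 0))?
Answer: 1705/897 ≈ 1.9008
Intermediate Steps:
w(P) = 4/(-2 + 2*P²/(12 + P)) (w(P) = 4/(-3 + (P/P + P/(((P + 12)/(P + P))))) = 4/(-3 + (1 + P/(((12 + P)/((2*P)))))) = 4/(-3 + (1 + P/(((12 + P)*(1/(2*P)))))) = 4/(-3 + (1 + P/(((12 + P)/(2*P))))) = 4/(-3 + (1 + P*(2*P/(12 + P)))) = 4/(-3 + (1 + 2*P²/(12 + P))) = 4/(-2 + 2*P²/(12 + P)))
w(43)*(4 + 3*(-3*(-3) + 0)) = (2*(12 + 43)/(-12 + 43² - 1*43))*(4 + 3*(-3*(-3) + 0)) = (2*55/(-12 + 1849 - 43))*(4 + 3*(9 + 0)) = (2*55/1794)*(4 + 3*9) = (2*(1/1794)*55)*(4 + 27) = (55/897)*31 = 1705/897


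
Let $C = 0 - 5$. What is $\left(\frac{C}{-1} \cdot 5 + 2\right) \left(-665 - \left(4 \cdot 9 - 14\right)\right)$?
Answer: $-18549$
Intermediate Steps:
$C = -5$ ($C = 0 - 5 = -5$)
$\left(\frac{C}{-1} \cdot 5 + 2\right) \left(-665 - \left(4 \cdot 9 - 14\right)\right) = \left(- \frac{5}{-1} \cdot 5 + 2\right) \left(-665 - \left(4 \cdot 9 - 14\right)\right) = \left(\left(-5\right) \left(-1\right) 5 + 2\right) \left(-665 - \left(36 - 14\right)\right) = \left(5 \cdot 5 + 2\right) \left(-665 - 22\right) = \left(25 + 2\right) \left(-665 - 22\right) = 27 \left(-687\right) = -18549$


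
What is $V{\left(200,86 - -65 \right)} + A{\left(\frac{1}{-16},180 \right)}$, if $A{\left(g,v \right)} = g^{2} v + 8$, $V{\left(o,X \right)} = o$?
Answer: $\frac{13357}{64} \approx 208.7$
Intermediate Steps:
$A{\left(g,v \right)} = 8 + v g^{2}$ ($A{\left(g,v \right)} = v g^{2} + 8 = 8 + v g^{2}$)
$V{\left(200,86 - -65 \right)} + A{\left(\frac{1}{-16},180 \right)} = 200 + \left(8 + 180 \left(\frac{1}{-16}\right)^{2}\right) = 200 + \left(8 + 180 \left(- \frac{1}{16}\right)^{2}\right) = 200 + \left(8 + 180 \cdot \frac{1}{256}\right) = 200 + \left(8 + \frac{45}{64}\right) = 200 + \frac{557}{64} = \frac{13357}{64}$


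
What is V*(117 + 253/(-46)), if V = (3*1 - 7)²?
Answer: 1784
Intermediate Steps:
V = 16 (V = (3 - 7)² = (-4)² = 16)
V*(117 + 253/(-46)) = 16*(117 + 253/(-46)) = 16*(117 + 253*(-1/46)) = 16*(117 - 11/2) = 16*(223/2) = 1784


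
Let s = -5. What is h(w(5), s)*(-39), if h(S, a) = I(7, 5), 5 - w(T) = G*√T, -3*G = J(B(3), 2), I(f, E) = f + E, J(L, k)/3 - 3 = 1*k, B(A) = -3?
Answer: -468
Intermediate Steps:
J(L, k) = 9 + 3*k (J(L, k) = 9 + 3*(1*k) = 9 + 3*k)
I(f, E) = E + f
G = -5 (G = -(9 + 3*2)/3 = -(9 + 6)/3 = -⅓*15 = -5)
w(T) = 5 + 5*√T (w(T) = 5 - (-5)*√T = 5 + 5*√T)
h(S, a) = 12 (h(S, a) = 5 + 7 = 12)
h(w(5), s)*(-39) = 12*(-39) = -468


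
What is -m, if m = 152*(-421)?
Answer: 63992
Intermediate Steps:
m = -63992
-m = -1*(-63992) = 63992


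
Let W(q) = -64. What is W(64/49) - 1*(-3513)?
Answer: 3449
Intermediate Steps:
W(64/49) - 1*(-3513) = -64 - 1*(-3513) = -64 + 3513 = 3449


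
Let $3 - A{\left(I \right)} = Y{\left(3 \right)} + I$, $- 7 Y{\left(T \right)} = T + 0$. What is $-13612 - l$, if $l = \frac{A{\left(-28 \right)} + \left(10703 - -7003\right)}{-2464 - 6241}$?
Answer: $- \frac{829323058}{60935} \approx -13610.0$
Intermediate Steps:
$Y{\left(T \right)} = - \frac{T}{7}$ ($Y{\left(T \right)} = - \frac{T + 0}{7} = - \frac{T}{7}$)
$A{\left(I \right)} = \frac{24}{7} - I$ ($A{\left(I \right)} = 3 - \left(\left(- \frac{1}{7}\right) 3 + I\right) = 3 - \left(- \frac{3}{7} + I\right) = \frac{24}{7} - I$)
$l = - \frac{124162}{60935}$ ($l = \frac{\left(\frac{24}{7} - -28\right) + \left(10703 - -7003\right)}{-2464 - 6241} = \frac{\left(\frac{24}{7} + 28\right) + \left(10703 + 7003\right)}{-8705} = \left(\frac{220}{7} + 17706\right) \left(- \frac{1}{8705}\right) = \frac{124162}{7} \left(- \frac{1}{8705}\right) = - \frac{124162}{60935} \approx -2.0376$)
$-13612 - l = -13612 - - \frac{124162}{60935} = -13612 + \frac{124162}{60935} = - \frac{829323058}{60935}$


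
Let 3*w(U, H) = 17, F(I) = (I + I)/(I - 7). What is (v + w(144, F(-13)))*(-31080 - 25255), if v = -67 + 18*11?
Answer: -23097350/3 ≈ -7.6991e+6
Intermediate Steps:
F(I) = 2*I/(-7 + I) (F(I) = (2*I)/(-7 + I) = 2*I/(-7 + I))
w(U, H) = 17/3 (w(U, H) = (⅓)*17 = 17/3)
v = 131 (v = -67 + 198 = 131)
(v + w(144, F(-13)))*(-31080 - 25255) = (131 + 17/3)*(-31080 - 25255) = (410/3)*(-56335) = -23097350/3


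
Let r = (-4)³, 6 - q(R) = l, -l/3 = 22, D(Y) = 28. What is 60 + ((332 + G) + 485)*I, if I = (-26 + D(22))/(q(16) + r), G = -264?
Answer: 793/4 ≈ 198.25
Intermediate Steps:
l = -66 (l = -3*22 = -66)
q(R) = 72 (q(R) = 6 - 1*(-66) = 6 + 66 = 72)
r = -64
I = ¼ (I = (-26 + 28)/(72 - 64) = 2/8 = 2*(⅛) = ¼ ≈ 0.25000)
60 + ((332 + G) + 485)*I = 60 + ((332 - 264) + 485)*(¼) = 60 + (68 + 485)*(¼) = 60 + 553*(¼) = 60 + 553/4 = 793/4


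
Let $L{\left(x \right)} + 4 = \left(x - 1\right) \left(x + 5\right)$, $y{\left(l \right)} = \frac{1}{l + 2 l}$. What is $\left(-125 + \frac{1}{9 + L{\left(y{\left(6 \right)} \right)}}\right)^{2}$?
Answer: $\frac{77457601}{5329} \approx 14535.0$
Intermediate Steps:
$y{\left(l \right)} = \frac{1}{3 l}$
$L{\left(x \right)} = -4 + \left(-1 + x\right) \left(5 + x\right)$ ($L{\left(x \right)} = -4 + \left(x - 1\right) \left(x + 5\right) = -4 + \left(-1 + x\right) \left(5 + x\right)$)
$\left(-125 + \frac{1}{9 + L{\left(y{\left(6 \right)} \right)}}\right)^{2} = \left(-125 + \frac{1}{9 + \left(-9 + \left(\frac{1}{3 \cdot 6}\right)^{2} + 4 \frac{1}{3 \cdot 6}\right)}\right)^{2} = \left(-125 + \frac{1}{9 + \left(-9 + \left(\frac{1}{3} \cdot \frac{1}{6}\right)^{2} + 4 \cdot \frac{1}{3} \cdot \frac{1}{6}\right)}\right)^{2} = \left(-125 + \frac{1}{9 + \left(-9 + \left(\frac{1}{18}\right)^{2} + 4 \cdot \frac{1}{18}\right)}\right)^{2} = \left(-125 + \frac{1}{9 + \left(-9 + \frac{1}{324} + \frac{2}{9}\right)}\right)^{2} = \left(-125 + \frac{1}{9 - \frac{2843}{324}}\right)^{2} = \left(-125 + \frac{1}{\frac{73}{324}}\right)^{2} = \left(-125 + \frac{324}{73}\right)^{2} = \left(- \frac{8801}{73}\right)^{2} = \frac{77457601}{5329}$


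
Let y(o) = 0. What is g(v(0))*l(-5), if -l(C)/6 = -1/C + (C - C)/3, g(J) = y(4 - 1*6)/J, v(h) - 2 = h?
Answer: 0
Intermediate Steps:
v(h) = 2 + h
g(J) = 0 (g(J) = 0/J = 0)
l(C) = 6/C (l(C) = -6*(-1/C + (C - C)/3) = -6*(-1/C + 0*(⅓)) = -6*(-1/C + 0) = -(-6)/C = 6/C)
g(v(0))*l(-5) = 0*(6/(-5)) = 0*(6*(-⅕)) = 0*(-6/5) = 0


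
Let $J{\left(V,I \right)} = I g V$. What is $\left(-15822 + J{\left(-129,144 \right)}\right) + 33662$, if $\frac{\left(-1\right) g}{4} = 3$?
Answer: $240752$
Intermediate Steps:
$g = -12$ ($g = \left(-4\right) 3 = -12$)
$J{\left(V,I \right)} = - 12 I V$ ($J{\left(V,I \right)} = I \left(-12\right) V = - 12 I V$)
$\left(-15822 + J{\left(-129,144 \right)}\right) + 33662 = \left(-15822 - 1728 \left(-129\right)\right) + 33662 = \left(-15822 + 222912\right) + 33662 = 207090 + 33662 = 240752$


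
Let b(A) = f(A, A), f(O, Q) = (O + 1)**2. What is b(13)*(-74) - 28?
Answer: -14532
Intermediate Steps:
f(O, Q) = (1 + O)**2
b(A) = (1 + A)**2
b(13)*(-74) - 28 = (1 + 13)**2*(-74) - 28 = 14**2*(-74) - 28 = 196*(-74) - 28 = -14504 - 28 = -14532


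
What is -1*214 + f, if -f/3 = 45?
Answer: -349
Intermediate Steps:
f = -135 (f = -3*45 = -135)
-1*214 + f = -1*214 - 135 = -214 - 135 = -349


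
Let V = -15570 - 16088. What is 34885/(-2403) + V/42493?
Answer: -141676589/9282789 ≈ -15.262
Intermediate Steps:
V = -31658
34885/(-2403) + V/42493 = 34885/(-2403) - 31658/42493 = 34885*(-1/2403) - 31658*1/42493 = -34885/2403 - 2878/3863 = -141676589/9282789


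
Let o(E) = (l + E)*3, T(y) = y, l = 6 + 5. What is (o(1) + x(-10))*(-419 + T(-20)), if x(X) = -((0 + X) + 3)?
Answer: -18877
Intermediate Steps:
l = 11
x(X) = -3 - X (x(X) = -(X + 3) = -(3 + X) = -3 - X)
o(E) = 33 + 3*E (o(E) = (11 + E)*3 = 33 + 3*E)
(o(1) + x(-10))*(-419 + T(-20)) = ((33 + 3*1) + (-3 - 1*(-10)))*(-419 - 20) = ((33 + 3) + (-3 + 10))*(-439) = (36 + 7)*(-439) = 43*(-439) = -18877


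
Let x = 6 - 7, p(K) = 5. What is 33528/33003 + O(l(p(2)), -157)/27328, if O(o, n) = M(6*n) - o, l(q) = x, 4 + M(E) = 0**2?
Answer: 305384725/300635328 ≈ 1.0158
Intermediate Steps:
M(E) = -4 (M(E) = -4 + 0**2 = -4 + 0 = -4)
x = -1
l(q) = -1
O(o, n) = -4 - o
33528/33003 + O(l(p(2)), -157)/27328 = 33528/33003 + (-4 - 1*(-1))/27328 = 33528*(1/33003) + (-4 + 1)*(1/27328) = 11176/11001 - 3*1/27328 = 11176/11001 - 3/27328 = 305384725/300635328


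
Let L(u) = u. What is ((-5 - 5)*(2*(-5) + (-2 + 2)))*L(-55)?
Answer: -5500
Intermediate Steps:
((-5 - 5)*(2*(-5) + (-2 + 2)))*L(-55) = ((-5 - 5)*(2*(-5) + (-2 + 2)))*(-55) = -10*(-10 + 0)*(-55) = -10*(-10)*(-55) = 100*(-55) = -5500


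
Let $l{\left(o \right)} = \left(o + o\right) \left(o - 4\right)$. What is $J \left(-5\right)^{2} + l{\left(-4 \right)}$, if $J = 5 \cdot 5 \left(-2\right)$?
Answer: $-1186$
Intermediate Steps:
$J = -50$ ($J = 25 \left(-2\right) = -50$)
$l{\left(o \right)} = 2 o \left(-4 + o\right)$
$J \left(-5\right)^{2} + l{\left(-4 \right)} = - 50 \left(-5\right)^{2} + 2 \left(-4\right) \left(-4 - 4\right) = \left(-50\right) 25 + 2 \left(-4\right) \left(-8\right) = -1250 + 64 = -1186$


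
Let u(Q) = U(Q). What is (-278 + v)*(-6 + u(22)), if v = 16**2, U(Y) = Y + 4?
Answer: -440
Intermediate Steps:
U(Y) = 4 + Y
u(Q) = 4 + Q
v = 256
(-278 + v)*(-6 + u(22)) = (-278 + 256)*(-6 + (4 + 22)) = -22*(-6 + 26) = -22*20 = -440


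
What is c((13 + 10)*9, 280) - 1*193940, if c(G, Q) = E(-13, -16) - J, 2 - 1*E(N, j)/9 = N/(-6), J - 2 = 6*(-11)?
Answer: -387755/2 ≈ -1.9388e+5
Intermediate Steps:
J = -64 (J = 2 + 6*(-11) = 2 - 66 = -64)
E(N, j) = 18 + 3*N/2 (E(N, j) = 18 - 9*N/(-6) = 18 - 9*N*(-1)/6 = 18 - (-3)*N/2 = 18 + 3*N/2)
c(G, Q) = 125/2 (c(G, Q) = (18 + (3/2)*(-13)) - 1*(-64) = (18 - 39/2) + 64 = -3/2 + 64 = 125/2)
c((13 + 10)*9, 280) - 1*193940 = 125/2 - 1*193940 = 125/2 - 193940 = -387755/2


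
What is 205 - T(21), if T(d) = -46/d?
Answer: 4351/21 ≈ 207.19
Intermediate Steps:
T(d) = -46/d
205 - T(21) = 205 - (-46)/21 = 205 - 1*(-46/21) = 205 + 46/21 = 4351/21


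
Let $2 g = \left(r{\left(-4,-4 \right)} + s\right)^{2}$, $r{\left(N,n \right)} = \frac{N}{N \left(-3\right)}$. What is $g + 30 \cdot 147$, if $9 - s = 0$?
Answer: $\frac{40028}{9} \approx 4447.6$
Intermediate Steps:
$r{\left(N,n \right)} = - \frac{1}{3}$ ($r{\left(N,n \right)} = \frac{N}{\left(-3\right) N} = N \left(- \frac{1}{3 N}\right) = - \frac{1}{3}$)
$s = 9$ ($s = 9 - 0 = 9 + 0 = 9$)
$g = \frac{338}{9}$ ($g = \frac{\left(- \frac{1}{3} + 9\right)^{2}}{2} = \frac{\left(\frac{26}{3}\right)^{2}}{2} = \frac{1}{2} \cdot \frac{676}{9} = \frac{338}{9} \approx 37.556$)
$g + 30 \cdot 147 = \frac{338}{9} + 30 \cdot 147 = \frac{338}{9} + 4410 = \frac{40028}{9}$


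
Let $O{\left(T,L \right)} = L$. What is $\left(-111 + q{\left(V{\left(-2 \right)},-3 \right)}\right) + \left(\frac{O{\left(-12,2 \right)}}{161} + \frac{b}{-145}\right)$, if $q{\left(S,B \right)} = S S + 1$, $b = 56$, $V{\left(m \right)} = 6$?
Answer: $- \frac{1736256}{23345} \approx -74.374$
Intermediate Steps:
$q{\left(S,B \right)} = 1 + S^{2}$ ($q{\left(S,B \right)} = S^{2} + 1 = 1 + S^{2}$)
$\left(-111 + q{\left(V{\left(-2 \right)},-3 \right)}\right) + \left(\frac{O{\left(-12,2 \right)}}{161} + \frac{b}{-145}\right) = \left(-111 + \left(1 + 6^{2}\right)\right) + \left(\frac{2}{161} + \frac{56}{-145}\right) = \left(-111 + \left(1 + 36\right)\right) + \left(2 \cdot \frac{1}{161} + 56 \left(- \frac{1}{145}\right)\right) = \left(-111 + 37\right) + \left(\frac{2}{161} - \frac{56}{145}\right) = -74 - \frac{8726}{23345} = - \frac{1736256}{23345}$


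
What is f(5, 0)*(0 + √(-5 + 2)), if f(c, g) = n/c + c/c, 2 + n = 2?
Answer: I*√3 ≈ 1.732*I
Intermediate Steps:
n = 0 (n = -2 + 2 = 0)
f(c, g) = 1 (f(c, g) = 0/c + c/c = 0 + 1 = 1)
f(5, 0)*(0 + √(-5 + 2)) = 1*(0 + √(-5 + 2)) = 1*(0 + √(-3)) = 1*(0 + I*√3) = 1*(I*√3) = I*√3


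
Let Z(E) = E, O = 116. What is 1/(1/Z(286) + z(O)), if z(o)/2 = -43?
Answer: -286/24595 ≈ -0.011628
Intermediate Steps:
z(o) = -86 (z(o) = 2*(-43) = -86)
1/(1/Z(286) + z(O)) = 1/(1/286 - 86) = 1/(-24595/286) = -286/24595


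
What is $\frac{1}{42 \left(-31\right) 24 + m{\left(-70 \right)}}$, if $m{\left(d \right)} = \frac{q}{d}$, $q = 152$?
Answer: $- \frac{35}{1093756} \approx -3.2 \cdot 10^{-5}$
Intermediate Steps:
$m{\left(d \right)} = \frac{152}{d}$
$\frac{1}{42 \left(-31\right) 24 + m{\left(-70 \right)}} = \frac{1}{42 \left(-31\right) 24 + \frac{152}{-70}} = \frac{1}{\left(-1302\right) 24 + 152 \left(- \frac{1}{70}\right)} = \frac{1}{-31248 - \frac{76}{35}} = \frac{1}{- \frac{1093756}{35}} = - \frac{35}{1093756}$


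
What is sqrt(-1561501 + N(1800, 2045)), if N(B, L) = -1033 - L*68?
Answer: 3*I*sqrt(189066) ≈ 1304.5*I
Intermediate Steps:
N(B, L) = -1033 - 68*L
sqrt(-1561501 + N(1800, 2045)) = sqrt(-1561501 + (-1033 - 68*2045)) = sqrt(-1561501 + (-1033 - 139060)) = sqrt(-1561501 - 140093) = sqrt(-1701594) = 3*I*sqrt(189066)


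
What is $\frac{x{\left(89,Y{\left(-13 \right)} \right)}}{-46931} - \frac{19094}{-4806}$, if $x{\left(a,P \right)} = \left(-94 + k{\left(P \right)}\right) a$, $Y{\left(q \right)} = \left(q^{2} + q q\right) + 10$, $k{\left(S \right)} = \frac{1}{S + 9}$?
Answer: $\frac{55710225556}{13420247967} \approx 4.1512$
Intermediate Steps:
$k{\left(S \right)} = \frac{1}{9 + S}$
$Y{\left(q \right)} = 10 + 2 q^{2}$ ($Y{\left(q \right)} = \left(q^{2} + q^{2}\right) + 10 = 2 q^{2} + 10 = 10 + 2 q^{2}$)
$x{\left(a,P \right)} = a \left(-94 + \frac{1}{9 + P}\right)$ ($x{\left(a,P \right)} = \left(-94 + \frac{1}{9 + P}\right) a = a \left(-94 + \frac{1}{9 + P}\right)$)
$\frac{x{\left(89,Y{\left(-13 \right)} \right)}}{-46931} - \frac{19094}{-4806} = \frac{\left(-1\right) 89 \frac{1}{9 + \left(10 + 2 \left(-13\right)^{2}\right)} \left(845 + 94 \left(10 + 2 \left(-13\right)^{2}\right)\right)}{-46931} - \frac{19094}{-4806} = \left(-1\right) 89 \frac{1}{9 + \left(10 + 2 \cdot 169\right)} \left(845 + 94 \left(10 + 2 \cdot 169\right)\right) \left(- \frac{1}{46931}\right) - - \frac{9547}{2403} = \left(-1\right) 89 \frac{1}{9 + \left(10 + 338\right)} \left(845 + 94 \left(10 + 338\right)\right) \left(- \frac{1}{46931}\right) + \frac{9547}{2403} = \left(-1\right) 89 \frac{1}{9 + 348} \left(845 + 94 \cdot 348\right) \left(- \frac{1}{46931}\right) + \frac{9547}{2403} = \left(-1\right) 89 \cdot \frac{1}{357} \left(845 + 32712\right) \left(- \frac{1}{46931}\right) + \frac{9547}{2403} = \left(-1\right) 89 \cdot \frac{1}{357} \cdot 33557 \left(- \frac{1}{46931}\right) + \frac{9547}{2403} = \left(- \frac{2986573}{357}\right) \left(- \frac{1}{46931}\right) + \frac{9547}{2403} = \frac{2986573}{16754367} + \frac{9547}{2403} = \frac{55710225556}{13420247967}$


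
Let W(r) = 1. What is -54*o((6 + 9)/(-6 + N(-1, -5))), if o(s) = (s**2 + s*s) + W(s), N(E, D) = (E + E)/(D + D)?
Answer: -652914/841 ≈ -776.35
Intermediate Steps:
N(E, D) = E/D (N(E, D) = (2*E)/((2*D)) = (2*E)*(1/(2*D)) = E/D)
o(s) = 1 + 2*s**2 (o(s) = (s**2 + s*s) + 1 = (s**2 + s**2) + 1 = 2*s**2 + 1 = 1 + 2*s**2)
-54*o((6 + 9)/(-6 + N(-1, -5))) = -54*(1 + 2*((6 + 9)/(-6 - 1/(-5)))**2) = -54*(1 + 2*(15/(-6 - 1*(-1/5)))**2) = -54*(1 + 2*(15/(-6 + 1/5))**2) = -54*(1 + 2*(15/(-29/5))**2) = -54*(1 + 2*(15*(-5/29))**2) = -54*(1 + 2*(-75/29)**2) = -54*(1 + 2*(5625/841)) = -54*(1 + 11250/841) = -54*12091/841 = -652914/841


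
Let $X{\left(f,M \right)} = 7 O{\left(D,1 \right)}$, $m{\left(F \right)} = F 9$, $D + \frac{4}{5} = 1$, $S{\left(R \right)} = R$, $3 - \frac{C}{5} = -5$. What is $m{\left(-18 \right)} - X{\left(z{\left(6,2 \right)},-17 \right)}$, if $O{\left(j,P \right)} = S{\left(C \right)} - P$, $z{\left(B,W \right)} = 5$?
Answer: $-435$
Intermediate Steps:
$C = 40$ ($C = 15 - -25 = 15 + 25 = 40$)
$D = \frac{1}{5}$ ($D = - \frac{4}{5} + 1 = \frac{1}{5} \approx 0.2$)
$O{\left(j,P \right)} = 40 - P$
$m{\left(F \right)} = 9 F$
$X{\left(f,M \right)} = 273$ ($X{\left(f,M \right)} = 7 \left(40 - 1\right) = 7 \cdot 39 = 273$)
$m{\left(-18 \right)} - X{\left(z{\left(6,2 \right)},-17 \right)} = 9 \left(-18\right) - 273 = -162 - 273 = -435$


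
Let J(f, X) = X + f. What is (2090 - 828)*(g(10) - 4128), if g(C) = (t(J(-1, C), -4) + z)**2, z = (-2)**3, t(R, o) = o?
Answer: -5027808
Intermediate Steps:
z = -8
g(C) = 144 (g(C) = (-4 - 8)**2 = (-12)**2 = 144)
(2090 - 828)*(g(10) - 4128) = (2090 - 828)*(144 - 4128) = 1262*(-3984) = -5027808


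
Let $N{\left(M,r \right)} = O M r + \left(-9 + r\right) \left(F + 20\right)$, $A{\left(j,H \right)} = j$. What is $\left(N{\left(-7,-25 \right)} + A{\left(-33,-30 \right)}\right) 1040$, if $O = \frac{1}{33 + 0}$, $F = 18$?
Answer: $- \frac{45292000}{33} \approx -1.3725 \cdot 10^{6}$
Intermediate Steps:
$O = \frac{1}{33} \approx 0.030303$
$N{\left(M,r \right)} = -342 + 38 r + \frac{M r}{33}$ ($N{\left(M,r \right)} = \frac{M}{33} r + \left(-9 + r\right) \left(18 + 20\right) = \frac{M r}{33} + \left(-9 + r\right) 38 = \frac{M r}{33} + \left(-342 + 38 r\right) = -342 + 38 r + \frac{M r}{33}$)
$\left(N{\left(-7,-25 \right)} + A{\left(-33,-30 \right)}\right) 1040 = \left(\left(-342 + 38 \left(-25\right) + \frac{1}{33} \left(-7\right) \left(-25\right)\right) - 33\right) 1040 = \left(\left(-342 - 950 + \frac{175}{33}\right) - 33\right) 1040 = \left(- \frac{42461}{33} - 33\right) 1040 = \left(- \frac{43550}{33}\right) 1040 = - \frac{45292000}{33}$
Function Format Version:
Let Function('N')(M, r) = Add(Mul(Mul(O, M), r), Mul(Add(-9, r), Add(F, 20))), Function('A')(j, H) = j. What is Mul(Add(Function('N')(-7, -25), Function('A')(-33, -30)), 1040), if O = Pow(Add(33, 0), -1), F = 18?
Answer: Rational(-45292000, 33) ≈ -1.3725e+6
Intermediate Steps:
O = Rational(1, 33) (O = Pow(33, -1) = Rational(1, 33) ≈ 0.030303)
Function('N')(M, r) = Add(-342, Mul(38, r), Mul(Rational(1, 33), M, r)) (Function('N')(M, r) = Add(Mul(Mul(Rational(1, 33), M), r), Mul(Add(-9, r), Add(18, 20))) = Add(Mul(Rational(1, 33), M, r), Mul(Add(-9, r), 38)) = Add(Mul(Rational(1, 33), M, r), Add(-342, Mul(38, r))) = Add(-342, Mul(38, r), Mul(Rational(1, 33), M, r)))
Mul(Add(Function('N')(-7, -25), Function('A')(-33, -30)), 1040) = Mul(Add(Add(-342, Mul(38, -25), Mul(Rational(1, 33), -7, -25)), -33), 1040) = Mul(Add(Add(-342, -950, Rational(175, 33)), -33), 1040) = Mul(Add(Rational(-42461, 33), -33), 1040) = Mul(Rational(-43550, 33), 1040) = Rational(-45292000, 33)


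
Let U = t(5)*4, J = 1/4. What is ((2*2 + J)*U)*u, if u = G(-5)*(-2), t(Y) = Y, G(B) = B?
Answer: 850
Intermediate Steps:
J = ¼ ≈ 0.25000
U = 20 (U = 5*4 = 20)
u = 10 (u = -5*(-2) = 10)
((2*2 + J)*U)*u = ((2*2 + ¼)*20)*10 = ((4 + ¼)*20)*10 = ((17/4)*20)*10 = 85*10 = 850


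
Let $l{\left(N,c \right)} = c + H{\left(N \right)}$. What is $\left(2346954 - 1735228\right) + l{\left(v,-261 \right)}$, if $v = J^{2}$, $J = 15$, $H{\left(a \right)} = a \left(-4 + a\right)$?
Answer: $661190$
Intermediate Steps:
$v = 225$ ($v = 15^{2} = 225$)
$l{\left(N,c \right)} = c + N \left(-4 + N\right)$
$\left(2346954 - 1735228\right) + l{\left(v,-261 \right)} = \left(2346954 - 1735228\right) - \left(261 - 225 \left(-4 + 225\right)\right) = 611726 + \left(-261 + 225 \cdot 221\right) = 611726 + \left(-261 + 49725\right) = 611726 + 49464 = 661190$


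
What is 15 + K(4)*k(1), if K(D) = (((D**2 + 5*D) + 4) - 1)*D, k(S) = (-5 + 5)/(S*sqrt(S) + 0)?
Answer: 15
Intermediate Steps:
k(S) = 0 (k(S) = 0/(S**(3/2) + 0) = 0/(S**(3/2)) = 0/S**(3/2) = 0)
K(D) = D*(3 + D**2 + 5*D) (K(D) = ((4 + D**2 + 5*D) - 1)*D = (3 + D**2 + 5*D)*D = D*(3 + D**2 + 5*D))
15 + K(4)*k(1) = 15 + (4*(3 + 4**2 + 5*4))*0 = 15 + (4*(3 + 16 + 20))*0 = 15 + (4*39)*0 = 15 + 156*0 = 15 + 0 = 15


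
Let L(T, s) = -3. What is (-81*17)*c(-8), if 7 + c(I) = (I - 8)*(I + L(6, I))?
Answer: -232713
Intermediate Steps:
c(I) = -7 + (-8 + I)*(-3 + I) (c(I) = -7 + (I - 8)*(I - 3) = -7 + (-8 + I)*(-3 + I))
(-81*17)*c(-8) = (-81*17)*(17 + (-8)² - 11*(-8)) = -1377*(17 + 64 + 88) = -1377*169 = -232713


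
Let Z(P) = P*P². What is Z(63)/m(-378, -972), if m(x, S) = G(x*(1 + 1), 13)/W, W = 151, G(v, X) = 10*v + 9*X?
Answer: -4195233/827 ≈ -5072.8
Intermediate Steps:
Z(P) = P³
G(v, X) = 9*X + 10*v
m(x, S) = 117/151 + 20*x/151 (m(x, S) = (9*13 + 10*(x*(1 + 1)))/151 = (117 + 10*(x*2))*(1/151) = (117 + 10*(2*x))*(1/151) = (117 + 20*x)*(1/151) = 117/151 + 20*x/151)
Z(63)/m(-378, -972) = 63³/(117/151 + (20/151)*(-378)) = 250047/(117/151 - 7560/151) = 250047/(-7443/151) = 250047*(-151/7443) = -4195233/827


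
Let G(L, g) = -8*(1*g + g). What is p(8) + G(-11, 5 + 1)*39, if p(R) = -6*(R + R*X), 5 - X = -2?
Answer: -4128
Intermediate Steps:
X = 7 (X = 5 - 1*(-2) = 5 + 2 = 7)
p(R) = -48*R (p(R) = -6*(R + R*7) = -6*(R + 7*R) = -48*R)
G(L, g) = -16*g (G(L, g) = -8*(g + g) = -16*g)
p(8) + G(-11, 5 + 1)*39 = -48*8 - 16*(5 + 1)*39 = -384 - 16*6*39 = -384 - 96*39 = -384 - 3744 = -4128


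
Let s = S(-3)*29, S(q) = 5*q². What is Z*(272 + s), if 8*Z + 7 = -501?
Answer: -200279/2 ≈ -1.0014e+5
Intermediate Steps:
Z = -127/2 (Z = -7/8 + (⅛)*(-501) = -7/8 - 501/8 = -127/2 ≈ -63.500)
s = 1305 (s = (5*(-3)²)*29 = (5*9)*29 = 45*29 = 1305)
Z*(272 + s) = -127*(272 + 1305)/2 = -127/2*1577 = -200279/2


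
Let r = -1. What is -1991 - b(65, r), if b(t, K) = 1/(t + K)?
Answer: -127425/64 ≈ -1991.0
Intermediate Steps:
b(t, K) = 1/(K + t)
-1991 - b(65, r) = -1991 - 1/(-1 + 65) = -1991 - 1/64 = -127425/64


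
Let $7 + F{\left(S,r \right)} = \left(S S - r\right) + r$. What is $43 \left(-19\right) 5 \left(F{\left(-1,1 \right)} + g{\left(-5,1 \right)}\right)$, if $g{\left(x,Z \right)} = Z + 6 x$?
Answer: $142975$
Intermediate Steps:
$F{\left(S,r \right)} = -7 + S^{2}$ ($F{\left(S,r \right)} = -7 + \left(\left(S S - r\right) + r\right) = -7 + \left(\left(S^{2} - r\right) + r\right) = -7 + S^{2}$)
$43 \left(-19\right) 5 \left(F{\left(-1,1 \right)} + g{\left(-5,1 \right)}\right) = 43 \left(-19\right) 5 \left(\left(-7 + \left(-1\right)^{2}\right) + \left(1 + 6 \left(-5\right)\right)\right) = - 817 \cdot 5 \left(\left(-7 + 1\right) + \left(1 - 30\right)\right) = - 817 \cdot 5 \left(-6 - 29\right) = - 817 \cdot 5 \left(-35\right) = \left(-817\right) \left(-175\right) = 142975$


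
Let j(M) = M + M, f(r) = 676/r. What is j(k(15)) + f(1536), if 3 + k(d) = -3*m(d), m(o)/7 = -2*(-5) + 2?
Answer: -195671/384 ≈ -509.56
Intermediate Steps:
m(o) = 84 (m(o) = 7*(-2*(-5) + 2) = 7*(10 + 2) = 7*12 = 84)
k(d) = -255 (k(d) = -3 - 3*84 = -3 - 252 = -255)
j(M) = 2*M
j(k(15)) + f(1536) = 2*(-255) + 676/1536 = -510 + 676*(1/1536) = -510 + 169/384 = -195671/384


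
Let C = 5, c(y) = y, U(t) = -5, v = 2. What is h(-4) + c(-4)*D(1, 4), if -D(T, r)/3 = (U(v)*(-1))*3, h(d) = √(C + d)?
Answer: 181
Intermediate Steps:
h(d) = √(5 + d)
D(T, r) = -45 (D(T, r) = -3*(-5*(-1))*3 = -15*3 = -3*15 = -45)
h(-4) + c(-4)*D(1, 4) = √(5 - 4) - 4*(-45) = √1 + 180 = 1 + 180 = 181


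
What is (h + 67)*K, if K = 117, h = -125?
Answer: -6786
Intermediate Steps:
(h + 67)*K = (-125 + 67)*117 = -58*117 = -6786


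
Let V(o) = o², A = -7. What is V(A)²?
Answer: 2401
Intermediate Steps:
V(A)² = ((-7)²)² = 49² = 2401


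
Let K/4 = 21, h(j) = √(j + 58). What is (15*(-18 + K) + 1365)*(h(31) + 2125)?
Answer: 5004375 + 2355*√89 ≈ 5.0266e+6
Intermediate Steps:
h(j) = √(58 + j)
K = 84 (K = 4*21 = 84)
(15*(-18 + K) + 1365)*(h(31) + 2125) = (15*(-18 + 84) + 1365)*(√(58 + 31) + 2125) = (15*66 + 1365)*(√89 + 2125) = (990 + 1365)*(2125 + √89) = 2355*(2125 + √89) = 5004375 + 2355*√89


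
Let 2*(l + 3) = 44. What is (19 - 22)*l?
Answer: -57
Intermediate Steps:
l = 19 (l = -3 + (½)*44 = -3 + 22 = 19)
(19 - 22)*l = (19 - 22)*19 = -3*19 = -57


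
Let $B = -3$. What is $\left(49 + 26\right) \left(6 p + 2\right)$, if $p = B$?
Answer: $-1200$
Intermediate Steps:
$p = -3$
$\left(49 + 26\right) \left(6 p + 2\right) = \left(49 + 26\right) \left(6 \left(-3\right) + 2\right) = 75 \left(-18 + 2\right) = 75 \left(-16\right) = -1200$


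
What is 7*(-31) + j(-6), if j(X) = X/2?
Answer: -220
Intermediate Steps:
j(X) = X/2 (j(X) = X*(½) = X/2)
7*(-31) + j(-6) = 7*(-31) + (½)*(-6) = -217 - 3 = -220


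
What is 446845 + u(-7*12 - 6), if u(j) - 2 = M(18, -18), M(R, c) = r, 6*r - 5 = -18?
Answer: 2681069/6 ≈ 4.4685e+5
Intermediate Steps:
r = -13/6 (r = ⅚ + (⅙)*(-18) = ⅚ - 3 = -13/6 ≈ -2.1667)
M(R, c) = -13/6
u(j) = -⅙ (u(j) = 2 - 13/6 = -⅙)
446845 + u(-7*12 - 6) = 446845 - ⅙ = 2681069/6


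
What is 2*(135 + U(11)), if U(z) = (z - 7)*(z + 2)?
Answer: 374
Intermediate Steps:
U(z) = (-7 + z)*(2 + z)
2*(135 + U(11)) = 2*(135 + (-14 + 11² - 5*11)) = 2*(135 + (-14 + 121 - 55)) = 2*(135 + 52) = 2*187 = 374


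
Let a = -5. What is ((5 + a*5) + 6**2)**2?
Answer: 256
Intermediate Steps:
((5 + a*5) + 6**2)**2 = ((5 - 5*5) + 6**2)**2 = ((5 - 25) + 36)**2 = (-20 + 36)**2 = 16**2 = 256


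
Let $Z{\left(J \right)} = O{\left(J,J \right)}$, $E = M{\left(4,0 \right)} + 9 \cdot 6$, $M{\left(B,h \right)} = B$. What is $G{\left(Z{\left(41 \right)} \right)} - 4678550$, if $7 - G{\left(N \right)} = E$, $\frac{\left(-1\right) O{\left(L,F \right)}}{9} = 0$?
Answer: $-4678601$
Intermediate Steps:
$O{\left(L,F \right)} = 0$ ($O{\left(L,F \right)} = \left(-9\right) 0 = 0$)
$E = 58$ ($E = 4 + 9 \cdot 6 = 4 + 54 = 58$)
$Z{\left(J \right)} = 0$
$G{\left(N \right)} = -51$ ($G{\left(N \right)} = 7 - 58 = -51$)
$G{\left(Z{\left(41 \right)} \right)} - 4678550 = -51 - 4678550 = -4678601$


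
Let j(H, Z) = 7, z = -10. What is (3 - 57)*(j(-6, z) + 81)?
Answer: -4752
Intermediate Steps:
(3 - 57)*(j(-6, z) + 81) = (3 - 57)*(7 + 81) = -54*88 = -4752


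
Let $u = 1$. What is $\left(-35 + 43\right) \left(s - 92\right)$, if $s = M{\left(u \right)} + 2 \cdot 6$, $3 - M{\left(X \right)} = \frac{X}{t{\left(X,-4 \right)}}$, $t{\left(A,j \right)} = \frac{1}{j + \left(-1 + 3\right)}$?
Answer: $-600$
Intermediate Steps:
$t{\left(A,j \right)} = \frac{1}{2 + j}$ ($t{\left(A,j \right)} = \frac{1}{j + 2} = \frac{1}{2 + j}$)
$M{\left(X \right)} = 3 + 2 X$ ($M{\left(X \right)} = 3 - \frac{X}{\frac{1}{2 - 4}} = 3 - \frac{X}{\frac{1}{-2}} = 3 - \frac{X}{- \frac{1}{2}} = 3 - X \left(-2\right) = 3 - - 2 X = 3 + 2 X$)
$s = 17$ ($s = \left(3 + 2 \cdot 1\right) + 2 \cdot 6 = \left(3 + 2\right) + 12 = 5 + 12 = 17$)
$\left(-35 + 43\right) \left(s - 92\right) = \left(-35 + 43\right) \left(17 - 92\right) = 8 \left(-75\right) = -600$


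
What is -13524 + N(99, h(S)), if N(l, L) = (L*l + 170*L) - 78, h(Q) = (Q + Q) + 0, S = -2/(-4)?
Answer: -13333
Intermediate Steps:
S = ½ (S = -2*(-¼) = ½ ≈ 0.50000)
h(Q) = 2*Q (h(Q) = 2*Q + 0 = 2*Q)
N(l, L) = -78 + 170*L + L*l (N(l, L) = (170*L + L*l) - 78 = -78 + 170*L + L*l)
-13524 + N(99, h(S)) = -13524 + (-78 + 170*(2*(½)) + (2*(½))*99) = -13524 + (-78 + 170*1 + 1*99) = -13524 + (-78 + 170 + 99) = -13524 + 191 = -13333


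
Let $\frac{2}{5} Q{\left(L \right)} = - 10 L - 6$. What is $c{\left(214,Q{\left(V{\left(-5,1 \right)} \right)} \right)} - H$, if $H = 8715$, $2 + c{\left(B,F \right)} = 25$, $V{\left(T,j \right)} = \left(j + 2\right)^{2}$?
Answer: $-8692$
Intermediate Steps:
$V{\left(T,j \right)} = \left(2 + j\right)^{2}$
$Q{\left(L \right)} = -15 - 25 L$ ($Q{\left(L \right)} = \frac{5 \left(- 10 L - 6\right)}{2} = \frac{5 \left(-6 - 10 L\right)}{2} = -15 - 25 L$)
$c{\left(B,F \right)} = 23$ ($c{\left(B,F \right)} = -2 + 25 = 23$)
$c{\left(214,Q{\left(V{\left(-5,1 \right)} \right)} \right)} - H = 23 - 8715 = -8692$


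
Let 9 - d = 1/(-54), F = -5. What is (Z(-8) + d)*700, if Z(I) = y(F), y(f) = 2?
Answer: 208250/27 ≈ 7713.0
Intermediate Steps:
d = 487/54 (d = 9 - 1/(-54) = 9 - 1*(-1/54) = 9 + 1/54 = 487/54 ≈ 9.0185)
Z(I) = 2
(Z(-8) + d)*700 = (2 + 487/54)*700 = (595/54)*700 = 208250/27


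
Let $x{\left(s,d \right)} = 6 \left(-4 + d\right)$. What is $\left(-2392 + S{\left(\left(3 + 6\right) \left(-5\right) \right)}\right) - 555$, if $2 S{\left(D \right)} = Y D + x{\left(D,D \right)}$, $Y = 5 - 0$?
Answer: $- \frac{6413}{2} \approx -3206.5$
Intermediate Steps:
$x{\left(s,d \right)} = -24 + 6 d$
$Y = 5$ ($Y = 5 + 0 = 5$)
$S{\left(D \right)} = -12 + \frac{11 D}{2}$ ($S{\left(D \right)} = \frac{5 D + \left(-24 + 6 D\right)}{2} = \frac{-24 + 11 D}{2} = -12 + \frac{11 D}{2}$)
$\left(-2392 + S{\left(\left(3 + 6\right) \left(-5\right) \right)}\right) - 555 = \left(-2392 + \left(-12 + \frac{11 \left(3 + 6\right) \left(-5\right)}{2}\right)\right) - 555 = \left(-2392 + \left(-12 + \frac{11 \cdot 9 \left(-5\right)}{2}\right)\right) - 555 = \left(-2392 + \left(-12 + \frac{11}{2} \left(-45\right)\right)\right) - 555 = \left(-2392 - \frac{519}{2}\right) - 555 = - \frac{5303}{2} - 555 = - \frac{6413}{2}$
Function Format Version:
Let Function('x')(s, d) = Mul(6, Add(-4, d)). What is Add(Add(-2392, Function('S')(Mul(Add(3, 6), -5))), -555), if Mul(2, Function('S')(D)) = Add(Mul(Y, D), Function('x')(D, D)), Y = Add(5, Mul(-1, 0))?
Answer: Rational(-6413, 2) ≈ -3206.5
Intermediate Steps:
Function('x')(s, d) = Add(-24, Mul(6, d))
Y = 5 (Y = Add(5, 0) = 5)
Function('S')(D) = Add(-12, Mul(Rational(11, 2), D)) (Function('S')(D) = Mul(Rational(1, 2), Add(Mul(5, D), Add(-24, Mul(6, D)))) = Mul(Rational(1, 2), Add(-24, Mul(11, D))) = Add(-12, Mul(Rational(11, 2), D)))
Add(Add(-2392, Function('S')(Mul(Add(3, 6), -5))), -555) = Add(Add(-2392, Add(-12, Mul(Rational(11, 2), Mul(Add(3, 6), -5)))), -555) = Add(Add(-2392, Add(-12, Mul(Rational(11, 2), Mul(9, -5)))), -555) = Add(Add(-2392, Add(-12, Mul(Rational(11, 2), -45))), -555) = Add(Add(-2392, Add(-12, Rational(-495, 2))), -555) = Add(Add(-2392, Rational(-519, 2)), -555) = Add(Rational(-5303, 2), -555) = Rational(-6413, 2)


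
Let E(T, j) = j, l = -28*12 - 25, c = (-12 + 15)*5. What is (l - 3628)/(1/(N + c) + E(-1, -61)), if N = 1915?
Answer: 7698770/117729 ≈ 65.394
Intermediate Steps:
c = 15 (c = 3*5 = 15)
l = -361 (l = -336 - 25 = -361)
(l - 3628)/(1/(N + c) + E(-1, -61)) = (-361 - 3628)/(1/(1915 + 15) - 61) = -3989/(1/1930 - 61) = -3989/(-117729/1930) = -3989*(-1930/117729) = 7698770/117729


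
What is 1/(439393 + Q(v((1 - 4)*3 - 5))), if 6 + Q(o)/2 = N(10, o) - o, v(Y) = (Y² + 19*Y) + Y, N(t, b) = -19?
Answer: 1/439511 ≈ 2.2753e-6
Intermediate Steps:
v(Y) = Y² + 20*Y
Q(o) = -50 - 2*o (Q(o) = -12 + 2*(-19 - o) = -12 + (-38 - 2*o) = -50 - 2*o)
1/(439393 + Q(v((1 - 4)*3 - 5))) = 1/(439393 + (-50 - 2*((1 - 4)*3 - 5)*(20 + ((1 - 4)*3 - 5)))) = 1/(439393 + (-50 - 2*(-3*3 - 5)*(20 + (-3*3 - 5)))) = 1/(439393 + (-50 - 2*(-9 - 5)*(20 + (-9 - 5)))) = 1/(439393 + (-50 - (-28)*(20 - 14))) = 1/(439393 + (-50 - (-28)*6)) = 1/(439393 + (-50 - 2*(-84))) = 1/(439393 + (-50 + 168)) = 1/(439393 + 118) = 1/439511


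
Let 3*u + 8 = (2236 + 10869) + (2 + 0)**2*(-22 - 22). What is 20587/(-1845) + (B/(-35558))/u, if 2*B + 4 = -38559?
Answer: -6305657202509/565117249140 ≈ -11.158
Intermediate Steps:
B = -38563/2 (B = -2 + (1/2)*(-38559) = -2 - 38559/2 = -38563/2 ≈ -19282.)
u = 4307 (u = -8/3 + ((2236 + 10869) + (2 + 0)**2*(-22 - 22))/3 = -8/3 + (13105 + 2**2*(-44))/3 = -8/3 + (13105 + 4*(-44))/3 = -8/3 + (13105 - 176)/3 = -8/3 + (1/3)*12929 = -8/3 + 12929/3 = 4307)
20587/(-1845) + (B/(-35558))/u = 20587/(-1845) - 38563/2/(-35558)/4307 = 20587*(-1/1845) - 38563/2*(-1/35558)*(1/4307) = -20587/1845 + (38563/71116)*(1/4307) = -20587/1845 + 38563/306296612 = -6305657202509/565117249140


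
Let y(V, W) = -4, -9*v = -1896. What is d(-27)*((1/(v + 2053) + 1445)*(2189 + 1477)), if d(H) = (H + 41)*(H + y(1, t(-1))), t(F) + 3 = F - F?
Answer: -15612911589912/6791 ≈ -2.2991e+9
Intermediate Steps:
t(F) = -3 (t(F) = -3 + (F - F) = -3 + 0 = -3)
v = 632/3 (v = -1/9*(-1896) = 632/3 ≈ 210.67)
d(H) = (-4 + H)*(41 + H) (d(H) = (H + 41)*(H - 4) = (41 + H)*(-4 + H) = (-4 + H)*(41 + H))
d(-27)*((1/(v + 2053) + 1445)*(2189 + 1477)) = (-164 + (-27)**2 + 37*(-27))*((1/(632/3 + 2053) + 1445)*(2189 + 1477)) = (-164 + 729 - 999)*((1/(6791/3) + 1445)*3666) = -434*(3/6791 + 1445)*3666 = -4258841132*3666/6791 = -434*35974450668/6791 = -15612911589912/6791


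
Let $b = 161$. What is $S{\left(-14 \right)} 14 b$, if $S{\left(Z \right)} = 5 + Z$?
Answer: $-20286$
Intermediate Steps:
$S{\left(-14 \right)} 14 b = \left(5 - 14\right) 14 \cdot 161 = \left(-9\right) 14 \cdot 161 = \left(-126\right) 161 = -20286$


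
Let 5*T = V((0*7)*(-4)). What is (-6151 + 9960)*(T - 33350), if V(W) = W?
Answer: -127030150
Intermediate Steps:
T = 0 (T = ((0*7)*(-4))/5 = (0*(-4))/5 = (⅕)*0 = 0)
(-6151 + 9960)*(T - 33350) = (-6151 + 9960)*(0 - 33350) = 3809*(-33350) = -127030150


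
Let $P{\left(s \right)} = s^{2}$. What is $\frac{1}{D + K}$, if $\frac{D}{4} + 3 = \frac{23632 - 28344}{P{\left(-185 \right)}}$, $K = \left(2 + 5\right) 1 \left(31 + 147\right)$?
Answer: $\frac{34225}{42214802} \approx 0.00081073$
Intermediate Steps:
$K = 1246$ ($K = 7 \cdot 1 \cdot 178 = 7 \cdot 178 = 1246$)
$D = - \frac{429548}{34225}$ ($D = -12 + 4 \frac{23632 - 28344}{\left(-185\right)^{2}} = -12 + 4 \left(- \frac{4712}{34225}\right) = -12 - \frac{18848}{34225} = - \frac{429548}{34225} \approx -12.551$)
$\frac{1}{D + K} = \frac{1}{- \frac{429548}{34225} + 1246} = \frac{1}{\frac{42214802}{34225}} = \frac{34225}{42214802}$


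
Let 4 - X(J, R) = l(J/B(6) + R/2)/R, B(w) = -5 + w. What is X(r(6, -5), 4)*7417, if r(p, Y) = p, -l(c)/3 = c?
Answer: 74170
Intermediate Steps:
l(c) = -3*c
X(J, R) = 4 - (-3*J - 3*R/2)/R (X(J, R) = 4 - (-3*(J/(-5 + 6) + R/2))/R = 4 - (-3*(J/1 + R*(½)))/R = 4 - (-3*(J*1 + R/2))/R = 4 - (-3*(J + R/2))/R = 4 - (-3*J - 3*R/2)/R)
X(r(6, -5), 4)*7417 = (11/2 + 3*6/4)*7417 = (11/2 + 3*6*(¼))*7417 = (11/2 + 9/2)*7417 = 10*7417 = 74170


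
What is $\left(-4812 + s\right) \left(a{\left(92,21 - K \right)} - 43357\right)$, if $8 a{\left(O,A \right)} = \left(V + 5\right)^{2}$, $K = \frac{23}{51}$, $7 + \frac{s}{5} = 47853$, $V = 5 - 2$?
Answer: $-10161785882$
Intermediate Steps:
$V = 3$
$s = 239230$ ($s = -35 + 5 \cdot 47853 = -35 + 239265 = 239230$)
$K = \frac{23}{51}$ ($K = 23 \cdot \frac{1}{51} = \frac{23}{51} \approx 0.45098$)
$a{\left(O,A \right)} = 8$ ($a{\left(O,A \right)} = \frac{\left(3 + 5\right)^{2}}{8} = \frac{8^{2}}{8} = \frac{1}{8} \cdot 64 = 8$)
$\left(-4812 + s\right) \left(a{\left(92,21 - K \right)} - 43357\right) = \left(-4812 + 239230\right) \left(8 - 43357\right) = 234418 \left(-43349\right) = -10161785882$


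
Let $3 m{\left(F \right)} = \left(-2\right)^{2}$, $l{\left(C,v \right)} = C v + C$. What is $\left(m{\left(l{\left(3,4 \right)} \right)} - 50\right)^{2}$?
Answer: $\frac{21316}{9} \approx 2368.4$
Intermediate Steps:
$l{\left(C,v \right)} = C + C v$
$m{\left(F \right)} = \frac{4}{3}$ ($m{\left(F \right)} = \frac{\left(-2\right)^{2}}{3} = \frac{1}{3} \cdot 4 = \frac{4}{3}$)
$\left(m{\left(l{\left(3,4 \right)} \right)} - 50\right)^{2} = \left(\frac{4}{3} - 50\right)^{2} = \left(- \frac{146}{3}\right)^{2} = \frac{21316}{9}$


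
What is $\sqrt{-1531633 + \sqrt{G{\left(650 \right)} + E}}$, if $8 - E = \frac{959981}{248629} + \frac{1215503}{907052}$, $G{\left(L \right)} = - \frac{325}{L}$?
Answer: $\frac{\sqrt{-19474336077293775371797713028 + 112759715854 \sqrt{29229221531013105419997}}}{112759715854} \approx 1237.6 i$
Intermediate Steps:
$E = \frac{631193472265}{225519431708}$ ($E = 8 - \left(\frac{959981}{248629} + \frac{1215503}{907052}\right) = 8 - \frac{1172961981399}{225519431708} = \frac{631193472265}{225519431708} \approx 2.7988$)
$\sqrt{-1531633 + \sqrt{G{\left(650 \right)} + E}} = \sqrt{-1531633 + \sqrt{- \frac{325}{650} + \frac{631193472265}{225519431708}}} = \sqrt{-1531633 + \sqrt{\left(-325\right) \frac{1}{650} + \frac{631193472265}{225519431708}}} = \sqrt{-1531633 + \sqrt{- \frac{1}{2} + \frac{631193472265}{225519431708}}} = \sqrt{-1531633 + \sqrt{\frac{518433756411}{225519431708}}} = \sqrt{-1531633 + \frac{\sqrt{29229221531013105419997}}{112759715854}}$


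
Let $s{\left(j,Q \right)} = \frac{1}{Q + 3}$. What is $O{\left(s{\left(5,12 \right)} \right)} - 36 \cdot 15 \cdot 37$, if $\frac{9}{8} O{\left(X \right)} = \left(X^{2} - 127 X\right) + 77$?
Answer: $- \frac{40336132}{2025} \approx -19919.0$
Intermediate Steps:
$s{\left(j,Q \right)} = \frac{1}{3 + Q}$
$O{\left(X \right)} = \frac{616}{9} - \frac{1016 X}{9} + \frac{8 X^{2}}{9}$ ($O{\left(X \right)} = \frac{8 \left(\left(X^{2} - 127 X\right) + 77\right)}{9} = \frac{8 \left(77 + X^{2} - 127 X\right)}{9} = \frac{616}{9} - \frac{1016 X}{9} + \frac{8 X^{2}}{9}$)
$O{\left(s{\left(5,12 \right)} \right)} - 36 \cdot 15 \cdot 37 = \left(\frac{616}{9} - \frac{1016}{9 \left(3 + 12\right)} + \frac{8 \left(\frac{1}{3 + 12}\right)^{2}}{9}\right) - 36 \cdot 15 \cdot 37 = \left(\frac{616}{9} - \frac{1016}{9 \cdot 15} + \frac{8 \left(\frac{1}{15}\right)^{2}}{9}\right) - 540 \cdot 37 = \left(\frac{616}{9} - \frac{1016}{135} + \frac{8}{9 \cdot 225}\right) - 19980 = \left(\frac{616}{9} - \frac{1016}{135} + \frac{8}{9} \cdot \frac{1}{225}\right) - 19980 = \left(\frac{616}{9} - \frac{1016}{135} + \frac{8}{2025}\right) - 19980 = \frac{123368}{2025} - 19980 = - \frac{40336132}{2025}$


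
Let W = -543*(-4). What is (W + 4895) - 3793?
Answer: 3274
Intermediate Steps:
W = 2172
(W + 4895) - 3793 = (2172 + 4895) - 3793 = 7067 - 3793 = 3274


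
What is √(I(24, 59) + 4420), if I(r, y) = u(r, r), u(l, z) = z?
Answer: 2*√1111 ≈ 66.663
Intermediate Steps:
I(r, y) = r
√(I(24, 59) + 4420) = √(24 + 4420) = √4444 = 2*√1111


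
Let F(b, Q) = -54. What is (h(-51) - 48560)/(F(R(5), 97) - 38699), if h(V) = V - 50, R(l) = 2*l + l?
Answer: 48661/38753 ≈ 1.2557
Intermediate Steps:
R(l) = 3*l
h(V) = -50 + V
(h(-51) - 48560)/(F(R(5), 97) - 38699) = ((-50 - 51) - 48560)/(-54 - 38699) = (-101 - 48560)/(-38753) = -48661*(-1/38753) = 48661/38753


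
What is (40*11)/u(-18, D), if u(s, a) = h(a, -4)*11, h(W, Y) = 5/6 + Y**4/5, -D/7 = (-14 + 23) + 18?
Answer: 1200/1561 ≈ 0.76874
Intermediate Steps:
D = -189 (D = -7*((-14 + 23) + 18) = -7*(9 + 18) = -7*27 = -189)
h(W, Y) = 5/6 + Y**4/5 (h(W, Y) = 5*(1/6) + Y**4*(1/5) = 5/6 + Y**4/5)
u(s, a) = 17171/30 (u(s, a) = (5/6 + (1/5)*(-4)**4)*11 = (5/6 + (1/5)*256)*11 = (5/6 + 256/5)*11 = (1561/30)*11 = 17171/30)
(40*11)/u(-18, D) = (40*11)/(17171/30) = 440*(30/17171) = 1200/1561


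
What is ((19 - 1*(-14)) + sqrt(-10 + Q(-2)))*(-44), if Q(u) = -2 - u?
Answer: -1452 - 44*I*sqrt(10) ≈ -1452.0 - 139.14*I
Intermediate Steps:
((19 - 1*(-14)) + sqrt(-10 + Q(-2)))*(-44) = ((19 - 1*(-14)) + sqrt(-10 + (-2 - 1*(-2))))*(-44) = ((19 + 14) + sqrt(-10 + (-2 + 2)))*(-44) = (33 + sqrt(-10 + 0))*(-44) = (33 + sqrt(-10))*(-44) = (33 + I*sqrt(10))*(-44) = -1452 - 44*I*sqrt(10)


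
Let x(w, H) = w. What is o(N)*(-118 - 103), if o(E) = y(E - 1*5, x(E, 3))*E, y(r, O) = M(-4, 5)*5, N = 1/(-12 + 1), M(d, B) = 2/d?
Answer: -1105/22 ≈ -50.227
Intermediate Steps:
N = -1/11 (N = 1/(-11) = -1/11 ≈ -0.090909)
y(r, O) = -5/2 (y(r, O) = (2/(-4))*5 = (2*(-1/4))*5 = -1/2*5 = -5/2)
o(E) = -5*E/2
o(N)*(-118 - 103) = (-5/2*(-1/11))*(-118 - 103) = (5/22)*(-221) = -1105/22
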